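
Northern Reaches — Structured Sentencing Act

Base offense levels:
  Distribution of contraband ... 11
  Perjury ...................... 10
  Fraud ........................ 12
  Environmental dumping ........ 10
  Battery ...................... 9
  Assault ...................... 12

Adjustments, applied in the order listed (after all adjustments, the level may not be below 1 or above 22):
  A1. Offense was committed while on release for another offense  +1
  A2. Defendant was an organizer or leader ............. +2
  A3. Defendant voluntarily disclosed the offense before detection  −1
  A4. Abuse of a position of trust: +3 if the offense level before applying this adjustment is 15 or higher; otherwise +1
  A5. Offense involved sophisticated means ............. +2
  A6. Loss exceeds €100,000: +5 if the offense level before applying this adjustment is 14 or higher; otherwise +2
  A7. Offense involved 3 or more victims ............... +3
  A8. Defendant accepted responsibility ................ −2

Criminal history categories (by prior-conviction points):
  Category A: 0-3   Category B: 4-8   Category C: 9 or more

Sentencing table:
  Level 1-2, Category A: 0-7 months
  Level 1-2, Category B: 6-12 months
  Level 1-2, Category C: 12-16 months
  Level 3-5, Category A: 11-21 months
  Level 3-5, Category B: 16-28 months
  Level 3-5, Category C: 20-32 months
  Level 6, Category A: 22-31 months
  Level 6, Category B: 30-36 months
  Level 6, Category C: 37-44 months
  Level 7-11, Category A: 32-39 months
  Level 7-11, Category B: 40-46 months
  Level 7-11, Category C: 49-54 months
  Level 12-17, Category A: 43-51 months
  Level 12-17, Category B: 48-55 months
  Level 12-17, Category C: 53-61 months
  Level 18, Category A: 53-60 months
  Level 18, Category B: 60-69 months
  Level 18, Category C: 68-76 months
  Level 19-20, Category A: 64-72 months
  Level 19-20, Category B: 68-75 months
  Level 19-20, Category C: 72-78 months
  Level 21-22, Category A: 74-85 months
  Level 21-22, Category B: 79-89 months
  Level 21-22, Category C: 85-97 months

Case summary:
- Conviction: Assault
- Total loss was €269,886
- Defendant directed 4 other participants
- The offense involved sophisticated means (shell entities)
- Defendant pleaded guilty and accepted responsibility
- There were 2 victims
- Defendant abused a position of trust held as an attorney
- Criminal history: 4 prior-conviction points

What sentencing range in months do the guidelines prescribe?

Base offense level for assault: 12.
A1 does not apply.
A2 applies: 12 + 2 = 14.
A4 applies (level before this adjustment is 14 < 15, so +1): 14 + 1 = 15.
A5 applies: 15 + 2 = 17.
A6 applies (level before this adjustment is 17 ≥ 14, so +5): 17 + 5 = 22.
A7 does not apply.
A8 applies: 22 − 2 = 20.
Final offense level: 20.
Criminal history: 4 prior points → Category B (4-8).
Level 20 falls in the 19-20 band.
Grid: Level 19-20 × Category B = 68-75 months.

68-75 months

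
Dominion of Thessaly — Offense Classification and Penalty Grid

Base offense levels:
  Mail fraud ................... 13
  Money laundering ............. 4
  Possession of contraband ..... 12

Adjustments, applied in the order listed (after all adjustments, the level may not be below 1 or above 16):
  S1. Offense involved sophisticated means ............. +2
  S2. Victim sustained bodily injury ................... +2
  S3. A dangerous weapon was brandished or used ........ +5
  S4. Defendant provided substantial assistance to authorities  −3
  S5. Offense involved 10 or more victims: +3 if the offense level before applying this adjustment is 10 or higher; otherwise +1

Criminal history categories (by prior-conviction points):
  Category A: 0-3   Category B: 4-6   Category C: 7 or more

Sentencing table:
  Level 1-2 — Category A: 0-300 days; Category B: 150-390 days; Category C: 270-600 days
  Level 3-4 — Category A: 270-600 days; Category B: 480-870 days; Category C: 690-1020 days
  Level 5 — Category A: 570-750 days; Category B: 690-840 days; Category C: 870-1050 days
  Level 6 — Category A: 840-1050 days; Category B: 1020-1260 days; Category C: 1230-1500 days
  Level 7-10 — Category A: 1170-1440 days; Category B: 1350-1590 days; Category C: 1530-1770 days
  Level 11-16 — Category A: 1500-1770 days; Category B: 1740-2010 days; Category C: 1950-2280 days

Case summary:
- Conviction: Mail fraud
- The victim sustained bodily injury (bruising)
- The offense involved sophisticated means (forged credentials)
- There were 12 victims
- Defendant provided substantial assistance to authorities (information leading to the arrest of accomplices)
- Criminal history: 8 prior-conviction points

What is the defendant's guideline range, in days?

1950-2280 days

Base offense level for mail fraud: 13.
S1 applies: 13 + 2 = 15.
S2 applies: 15 + 2 = 17.
S3 does not apply.
S4 applies: 17 − 3 = 14.
S5 applies (level before this adjustment is 14 ≥ 10, so +3): 14 + 3 = 17.
Level 17 exceeds the maximum of 16; capped at 16.
Final offense level: 16.
Criminal history: 8 prior points → Category C (7+).
Level 16 falls in the 11-16 band.
Grid: Level 11-16 × Category C = 1950-2280 days.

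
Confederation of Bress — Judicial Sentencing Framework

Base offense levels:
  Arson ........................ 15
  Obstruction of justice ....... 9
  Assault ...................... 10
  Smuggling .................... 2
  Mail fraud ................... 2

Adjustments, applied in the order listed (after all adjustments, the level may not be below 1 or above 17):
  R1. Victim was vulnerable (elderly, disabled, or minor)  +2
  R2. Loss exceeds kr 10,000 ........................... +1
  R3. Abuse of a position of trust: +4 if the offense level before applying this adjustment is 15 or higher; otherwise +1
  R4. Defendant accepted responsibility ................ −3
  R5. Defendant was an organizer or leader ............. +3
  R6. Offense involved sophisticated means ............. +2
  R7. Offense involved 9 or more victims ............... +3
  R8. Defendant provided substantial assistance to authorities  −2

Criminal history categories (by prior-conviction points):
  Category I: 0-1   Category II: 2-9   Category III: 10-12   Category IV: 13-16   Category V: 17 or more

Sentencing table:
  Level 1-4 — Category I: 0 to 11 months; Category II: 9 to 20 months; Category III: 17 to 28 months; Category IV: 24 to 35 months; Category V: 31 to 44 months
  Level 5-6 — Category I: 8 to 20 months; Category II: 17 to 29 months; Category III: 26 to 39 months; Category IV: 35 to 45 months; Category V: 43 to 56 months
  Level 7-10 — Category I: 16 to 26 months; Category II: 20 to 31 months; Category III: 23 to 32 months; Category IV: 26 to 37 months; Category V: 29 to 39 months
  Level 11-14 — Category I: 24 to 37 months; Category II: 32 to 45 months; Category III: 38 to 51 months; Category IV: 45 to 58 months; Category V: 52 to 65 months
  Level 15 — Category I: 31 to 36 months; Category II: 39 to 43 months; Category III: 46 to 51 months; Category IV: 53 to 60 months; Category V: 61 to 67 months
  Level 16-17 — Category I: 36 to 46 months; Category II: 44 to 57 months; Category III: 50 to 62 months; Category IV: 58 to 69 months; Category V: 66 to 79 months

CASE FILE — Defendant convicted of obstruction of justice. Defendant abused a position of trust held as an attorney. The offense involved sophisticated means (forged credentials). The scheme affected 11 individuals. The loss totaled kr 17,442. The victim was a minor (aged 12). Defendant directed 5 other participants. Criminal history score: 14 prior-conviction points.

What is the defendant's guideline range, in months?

Base offense level for obstruction of justice: 9.
R1 applies: 9 + 2 = 11.
R2 applies: 11 + 1 = 12.
R3 applies (level before this adjustment is 12 < 15, so +1): 12 + 1 = 13.
R4 does not apply.
R5 applies: 13 + 3 = 16.
R6 applies: 16 + 2 = 18.
R7 applies: 18 + 3 = 21.
R8 does not apply.
Level 21 exceeds the maximum of 17; capped at 17.
Final offense level: 17.
Criminal history: 14 prior points → Category IV (13-16).
Level 17 falls in the 16-17 band.
Grid: Level 16-17 × Category IV = 58-69 months.

58-69 months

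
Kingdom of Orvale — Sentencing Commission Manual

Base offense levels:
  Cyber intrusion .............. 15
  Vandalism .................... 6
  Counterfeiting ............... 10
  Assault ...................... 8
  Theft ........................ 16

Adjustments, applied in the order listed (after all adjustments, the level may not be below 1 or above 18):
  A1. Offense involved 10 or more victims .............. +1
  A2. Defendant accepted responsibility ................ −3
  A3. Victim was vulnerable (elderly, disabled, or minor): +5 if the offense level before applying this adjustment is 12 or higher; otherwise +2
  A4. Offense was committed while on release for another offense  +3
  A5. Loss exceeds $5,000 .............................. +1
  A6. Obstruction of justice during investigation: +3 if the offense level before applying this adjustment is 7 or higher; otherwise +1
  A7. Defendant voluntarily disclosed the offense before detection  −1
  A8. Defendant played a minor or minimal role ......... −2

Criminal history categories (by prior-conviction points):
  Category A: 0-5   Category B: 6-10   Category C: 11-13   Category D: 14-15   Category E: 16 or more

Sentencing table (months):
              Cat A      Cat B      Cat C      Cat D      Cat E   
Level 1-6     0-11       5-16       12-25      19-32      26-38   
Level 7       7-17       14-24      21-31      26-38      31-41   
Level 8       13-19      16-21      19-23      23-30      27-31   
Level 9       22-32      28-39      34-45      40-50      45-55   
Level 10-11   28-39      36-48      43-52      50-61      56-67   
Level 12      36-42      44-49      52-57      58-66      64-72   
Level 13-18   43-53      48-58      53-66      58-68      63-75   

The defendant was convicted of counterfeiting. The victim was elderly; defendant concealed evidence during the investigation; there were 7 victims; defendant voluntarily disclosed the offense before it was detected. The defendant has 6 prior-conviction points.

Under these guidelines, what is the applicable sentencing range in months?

Base offense level for counterfeiting: 10.
A1 does not apply.
A2 does not apply.
A3 applies (level before this adjustment is 10 < 12, so +2): 10 + 2 = 12.
A6 applies (level before this adjustment is 12 ≥ 7, so +3): 12 + 3 = 15.
A7 applies: 15 − 1 = 14.
A8 does not apply.
Final offense level: 14.
Criminal history: 6 prior points → Category B (6-10).
Level 14 falls in the 13-18 band.
Grid: Level 13-18 × Category B = 48-58 months.

48-58 months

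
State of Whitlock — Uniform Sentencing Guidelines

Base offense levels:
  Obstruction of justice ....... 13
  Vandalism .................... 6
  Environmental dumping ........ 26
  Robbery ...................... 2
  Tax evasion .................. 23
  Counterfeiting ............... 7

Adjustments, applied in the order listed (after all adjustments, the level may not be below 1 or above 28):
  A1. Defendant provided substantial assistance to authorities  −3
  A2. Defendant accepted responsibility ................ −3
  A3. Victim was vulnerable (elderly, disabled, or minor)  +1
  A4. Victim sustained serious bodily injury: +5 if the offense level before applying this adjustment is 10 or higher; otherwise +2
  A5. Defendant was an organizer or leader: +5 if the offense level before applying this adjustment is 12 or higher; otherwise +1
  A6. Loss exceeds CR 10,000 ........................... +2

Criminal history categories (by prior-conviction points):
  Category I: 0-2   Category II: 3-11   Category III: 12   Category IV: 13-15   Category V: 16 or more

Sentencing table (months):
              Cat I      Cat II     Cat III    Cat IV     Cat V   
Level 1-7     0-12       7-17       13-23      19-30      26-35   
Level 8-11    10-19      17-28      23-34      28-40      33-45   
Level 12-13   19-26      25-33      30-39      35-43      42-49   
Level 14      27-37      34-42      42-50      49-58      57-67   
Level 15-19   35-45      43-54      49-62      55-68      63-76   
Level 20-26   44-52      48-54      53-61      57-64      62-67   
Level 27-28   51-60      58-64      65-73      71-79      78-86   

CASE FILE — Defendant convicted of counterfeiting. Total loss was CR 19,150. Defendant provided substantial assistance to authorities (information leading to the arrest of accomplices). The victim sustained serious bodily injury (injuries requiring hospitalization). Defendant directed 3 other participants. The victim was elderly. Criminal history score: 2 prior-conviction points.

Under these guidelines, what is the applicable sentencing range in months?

Base offense level for counterfeiting: 7.
A1 applies: 7 − 3 = 4.
A2 does not apply.
A3 applies: 4 + 1 = 5.
A4 applies (level before this adjustment is 5 < 10, so +2): 5 + 2 = 7.
A5 applies (level before this adjustment is 7 < 12, so +1): 7 + 1 = 8.
A6 applies: 8 + 2 = 10.
Final offense level: 10.
Criminal history: 2 prior points → Category I (0-2).
Level 10 falls in the 8-11 band.
Grid: Level 8-11 × Category I = 10-19 months.

10-19 months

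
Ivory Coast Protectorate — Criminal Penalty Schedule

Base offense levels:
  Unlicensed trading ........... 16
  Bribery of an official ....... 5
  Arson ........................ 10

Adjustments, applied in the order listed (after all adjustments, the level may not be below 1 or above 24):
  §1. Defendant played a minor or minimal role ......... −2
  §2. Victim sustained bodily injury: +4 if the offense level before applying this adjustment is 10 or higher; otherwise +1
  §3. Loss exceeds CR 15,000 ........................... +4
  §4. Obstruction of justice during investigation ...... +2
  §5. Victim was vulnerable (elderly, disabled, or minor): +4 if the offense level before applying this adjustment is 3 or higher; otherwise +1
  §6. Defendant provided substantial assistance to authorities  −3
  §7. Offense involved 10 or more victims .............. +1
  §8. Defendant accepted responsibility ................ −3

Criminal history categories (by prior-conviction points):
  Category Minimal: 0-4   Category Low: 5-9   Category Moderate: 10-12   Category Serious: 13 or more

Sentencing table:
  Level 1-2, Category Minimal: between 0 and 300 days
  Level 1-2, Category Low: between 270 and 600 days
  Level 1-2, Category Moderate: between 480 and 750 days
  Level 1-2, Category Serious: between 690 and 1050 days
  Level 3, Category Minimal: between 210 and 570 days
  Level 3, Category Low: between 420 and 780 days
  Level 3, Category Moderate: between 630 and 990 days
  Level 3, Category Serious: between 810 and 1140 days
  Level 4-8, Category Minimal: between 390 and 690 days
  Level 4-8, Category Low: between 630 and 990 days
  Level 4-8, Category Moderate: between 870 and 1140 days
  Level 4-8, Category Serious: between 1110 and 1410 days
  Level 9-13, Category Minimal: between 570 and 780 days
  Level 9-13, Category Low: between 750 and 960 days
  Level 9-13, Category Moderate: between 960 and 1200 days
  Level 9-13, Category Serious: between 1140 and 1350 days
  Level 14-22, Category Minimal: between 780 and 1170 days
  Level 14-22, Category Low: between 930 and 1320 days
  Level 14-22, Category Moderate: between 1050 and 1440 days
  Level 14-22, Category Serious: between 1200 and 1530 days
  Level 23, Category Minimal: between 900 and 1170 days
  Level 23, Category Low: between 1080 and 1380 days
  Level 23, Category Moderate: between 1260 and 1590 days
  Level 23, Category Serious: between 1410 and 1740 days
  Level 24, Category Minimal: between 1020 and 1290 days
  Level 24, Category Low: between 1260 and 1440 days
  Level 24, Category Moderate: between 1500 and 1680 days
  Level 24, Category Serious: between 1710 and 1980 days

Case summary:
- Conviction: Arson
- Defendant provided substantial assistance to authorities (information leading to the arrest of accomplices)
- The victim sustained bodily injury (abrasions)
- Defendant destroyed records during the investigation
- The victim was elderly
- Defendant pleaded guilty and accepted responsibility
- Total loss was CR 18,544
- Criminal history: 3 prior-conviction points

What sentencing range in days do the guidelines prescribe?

Base offense level for arson: 10.
§2 applies (level before this adjustment is 10 ≥ 10, so +4): 10 + 4 = 14.
§3 applies: 14 + 4 = 18.
§4 applies: 18 + 2 = 20.
§5 applies (level before this adjustment is 20 ≥ 3, so +4): 20 + 4 = 24.
§6 applies: 24 − 3 = 21.
§8 applies: 21 − 3 = 18.
Final offense level: 18.
Criminal history: 3 prior points → Category Minimal (0-4).
Level 18 falls in the 14-22 band.
Grid: Level 14-22 × Category Minimal = 780-1170 days.

780-1170 days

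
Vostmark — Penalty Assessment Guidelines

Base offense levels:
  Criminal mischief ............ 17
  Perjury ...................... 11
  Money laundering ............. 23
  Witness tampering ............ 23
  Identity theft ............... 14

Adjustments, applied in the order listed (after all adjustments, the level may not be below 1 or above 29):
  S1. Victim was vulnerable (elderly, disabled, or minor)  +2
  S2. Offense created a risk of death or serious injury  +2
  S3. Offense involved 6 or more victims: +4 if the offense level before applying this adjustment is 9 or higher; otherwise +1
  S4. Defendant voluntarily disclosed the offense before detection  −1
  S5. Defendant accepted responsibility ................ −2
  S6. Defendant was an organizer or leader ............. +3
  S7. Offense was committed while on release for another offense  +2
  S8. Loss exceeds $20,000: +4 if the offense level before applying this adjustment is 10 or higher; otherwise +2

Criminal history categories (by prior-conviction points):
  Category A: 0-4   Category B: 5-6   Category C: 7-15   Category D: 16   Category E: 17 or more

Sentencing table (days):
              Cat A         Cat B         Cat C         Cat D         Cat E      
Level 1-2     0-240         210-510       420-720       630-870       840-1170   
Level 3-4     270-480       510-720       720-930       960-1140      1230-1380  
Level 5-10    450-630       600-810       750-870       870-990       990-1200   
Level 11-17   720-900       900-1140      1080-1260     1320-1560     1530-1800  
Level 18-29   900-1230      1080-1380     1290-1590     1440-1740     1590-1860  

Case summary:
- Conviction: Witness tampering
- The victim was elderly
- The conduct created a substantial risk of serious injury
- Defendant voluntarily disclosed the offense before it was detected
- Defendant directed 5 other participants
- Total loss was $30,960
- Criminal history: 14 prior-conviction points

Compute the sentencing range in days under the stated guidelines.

1290-1590 days

Base offense level for witness tampering: 23.
S1 applies: 23 + 2 = 25.
S2 applies: 25 + 2 = 27.
S4 applies: 27 − 1 = 26.
S6 applies: 26 + 3 = 29.
S7 does not apply.
S8 applies (level before this adjustment is 29 ≥ 10, so +4): 29 + 4 = 33.
Level 33 exceeds the maximum of 29; capped at 29.
Final offense level: 29.
Criminal history: 14 prior points → Category C (7-15).
Level 29 falls in the 18-29 band.
Grid: Level 18-29 × Category C = 1290-1590 days.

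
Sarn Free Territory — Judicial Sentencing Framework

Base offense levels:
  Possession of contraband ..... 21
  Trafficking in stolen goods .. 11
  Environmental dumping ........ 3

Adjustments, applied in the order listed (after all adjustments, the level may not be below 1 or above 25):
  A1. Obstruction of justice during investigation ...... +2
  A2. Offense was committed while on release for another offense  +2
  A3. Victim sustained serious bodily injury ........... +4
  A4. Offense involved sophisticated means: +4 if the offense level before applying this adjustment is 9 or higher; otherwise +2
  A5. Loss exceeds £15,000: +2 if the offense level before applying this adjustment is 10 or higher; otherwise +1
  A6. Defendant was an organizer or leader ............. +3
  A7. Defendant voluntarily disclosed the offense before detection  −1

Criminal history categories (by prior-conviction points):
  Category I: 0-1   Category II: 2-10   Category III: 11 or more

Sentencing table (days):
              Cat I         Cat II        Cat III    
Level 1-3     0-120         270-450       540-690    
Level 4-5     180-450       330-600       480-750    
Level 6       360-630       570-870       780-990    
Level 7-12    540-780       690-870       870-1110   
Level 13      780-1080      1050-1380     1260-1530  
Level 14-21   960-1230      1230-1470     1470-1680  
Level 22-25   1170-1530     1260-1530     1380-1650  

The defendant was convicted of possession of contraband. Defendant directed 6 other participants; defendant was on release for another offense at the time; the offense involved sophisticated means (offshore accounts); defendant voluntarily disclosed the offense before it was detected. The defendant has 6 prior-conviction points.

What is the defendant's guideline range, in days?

1260-1530 days

Base offense level for possession of contraband: 21.
A1 does not apply.
A2 applies: 21 + 2 = 23.
A4 applies (level before this adjustment is 23 ≥ 9, so +4): 23 + 4 = 27.
A6 applies: 27 + 3 = 30.
A7 applies: 30 − 1 = 29.
Level 29 exceeds the maximum of 25; capped at 25.
Final offense level: 25.
Criminal history: 6 prior points → Category II (2-10).
Level 25 falls in the 22-25 band.
Grid: Level 22-25 × Category II = 1260-1530 days.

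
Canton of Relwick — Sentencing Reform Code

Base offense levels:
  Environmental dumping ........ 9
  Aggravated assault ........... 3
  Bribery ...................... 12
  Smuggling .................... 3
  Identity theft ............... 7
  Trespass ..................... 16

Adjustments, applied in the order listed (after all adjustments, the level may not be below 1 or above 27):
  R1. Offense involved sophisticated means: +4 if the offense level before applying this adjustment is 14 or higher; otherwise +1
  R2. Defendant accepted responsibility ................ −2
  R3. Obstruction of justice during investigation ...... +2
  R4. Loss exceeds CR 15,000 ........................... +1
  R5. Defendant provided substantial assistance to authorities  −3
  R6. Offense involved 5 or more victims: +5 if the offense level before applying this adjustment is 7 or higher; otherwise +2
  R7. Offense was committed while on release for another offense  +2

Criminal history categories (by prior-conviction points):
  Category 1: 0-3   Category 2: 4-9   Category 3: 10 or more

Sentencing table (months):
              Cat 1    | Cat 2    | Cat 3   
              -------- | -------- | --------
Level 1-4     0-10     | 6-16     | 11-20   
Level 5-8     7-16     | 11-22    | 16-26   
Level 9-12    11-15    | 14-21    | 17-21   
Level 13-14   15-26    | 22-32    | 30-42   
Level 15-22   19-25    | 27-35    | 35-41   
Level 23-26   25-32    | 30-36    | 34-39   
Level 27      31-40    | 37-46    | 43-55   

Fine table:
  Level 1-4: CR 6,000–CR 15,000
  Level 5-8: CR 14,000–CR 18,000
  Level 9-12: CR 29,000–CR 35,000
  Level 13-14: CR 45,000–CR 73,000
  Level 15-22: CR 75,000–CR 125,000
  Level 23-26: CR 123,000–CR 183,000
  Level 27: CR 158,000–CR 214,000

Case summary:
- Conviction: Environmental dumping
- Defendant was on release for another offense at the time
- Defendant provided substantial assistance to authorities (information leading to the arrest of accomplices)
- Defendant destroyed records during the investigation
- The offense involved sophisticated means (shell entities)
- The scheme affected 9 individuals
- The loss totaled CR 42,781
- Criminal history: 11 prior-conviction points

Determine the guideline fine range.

CR 75,000–CR 125,000

Base offense level for environmental dumping: 9.
R1 applies (level before this adjustment is 9 < 14, so +1): 9 + 1 = 10.
R3 applies: 10 + 2 = 12.
R4 applies: 12 + 1 = 13.
R5 applies: 13 − 3 = 10.
R6 applies (level before this adjustment is 10 ≥ 7, so +5): 10 + 5 = 15.
R7 applies: 15 + 2 = 17.
Final offense level: 17.
Level 17 falls in the 15-22 band.
Fine table: Level 15-22 → CR 75,000–CR 125,000.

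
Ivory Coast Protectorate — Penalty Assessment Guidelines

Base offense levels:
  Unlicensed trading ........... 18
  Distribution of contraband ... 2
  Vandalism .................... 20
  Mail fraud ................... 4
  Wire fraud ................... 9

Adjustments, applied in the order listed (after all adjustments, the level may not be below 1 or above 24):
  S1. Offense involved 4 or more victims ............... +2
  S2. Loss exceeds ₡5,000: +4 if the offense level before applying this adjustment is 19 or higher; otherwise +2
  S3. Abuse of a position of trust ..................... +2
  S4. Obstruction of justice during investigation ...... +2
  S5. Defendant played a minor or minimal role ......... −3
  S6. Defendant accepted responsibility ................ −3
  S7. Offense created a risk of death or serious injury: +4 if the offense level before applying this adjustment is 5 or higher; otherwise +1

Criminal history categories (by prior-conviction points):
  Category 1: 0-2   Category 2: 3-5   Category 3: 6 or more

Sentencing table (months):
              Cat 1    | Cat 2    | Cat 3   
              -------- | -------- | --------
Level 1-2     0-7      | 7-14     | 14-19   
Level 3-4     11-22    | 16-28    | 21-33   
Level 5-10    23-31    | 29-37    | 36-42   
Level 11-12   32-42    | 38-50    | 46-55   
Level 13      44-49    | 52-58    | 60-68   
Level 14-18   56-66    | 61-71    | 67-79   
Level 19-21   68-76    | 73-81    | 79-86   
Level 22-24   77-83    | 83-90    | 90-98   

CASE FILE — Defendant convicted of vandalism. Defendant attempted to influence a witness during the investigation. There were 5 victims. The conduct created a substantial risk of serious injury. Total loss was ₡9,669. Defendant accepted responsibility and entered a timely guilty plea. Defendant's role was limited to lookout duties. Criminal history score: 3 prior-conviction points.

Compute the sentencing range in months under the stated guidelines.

83-90 months

Base offense level for vandalism: 20.
S1 applies: 20 + 2 = 22.
S2 applies (level before this adjustment is 22 ≥ 19, so +4): 22 + 4 = 26.
S3 does not apply.
S4 applies: 26 + 2 = 28.
S5 applies: 28 − 3 = 25.
S6 applies: 25 − 3 = 22.
S7 applies (level before this adjustment is 22 ≥ 5, so +4): 22 + 4 = 26.
Level 26 exceeds the maximum of 24; capped at 24.
Final offense level: 24.
Criminal history: 3 prior points → Category 2 (3-5).
Level 24 falls in the 22-24 band.
Grid: Level 22-24 × Category 2 = 83-90 months.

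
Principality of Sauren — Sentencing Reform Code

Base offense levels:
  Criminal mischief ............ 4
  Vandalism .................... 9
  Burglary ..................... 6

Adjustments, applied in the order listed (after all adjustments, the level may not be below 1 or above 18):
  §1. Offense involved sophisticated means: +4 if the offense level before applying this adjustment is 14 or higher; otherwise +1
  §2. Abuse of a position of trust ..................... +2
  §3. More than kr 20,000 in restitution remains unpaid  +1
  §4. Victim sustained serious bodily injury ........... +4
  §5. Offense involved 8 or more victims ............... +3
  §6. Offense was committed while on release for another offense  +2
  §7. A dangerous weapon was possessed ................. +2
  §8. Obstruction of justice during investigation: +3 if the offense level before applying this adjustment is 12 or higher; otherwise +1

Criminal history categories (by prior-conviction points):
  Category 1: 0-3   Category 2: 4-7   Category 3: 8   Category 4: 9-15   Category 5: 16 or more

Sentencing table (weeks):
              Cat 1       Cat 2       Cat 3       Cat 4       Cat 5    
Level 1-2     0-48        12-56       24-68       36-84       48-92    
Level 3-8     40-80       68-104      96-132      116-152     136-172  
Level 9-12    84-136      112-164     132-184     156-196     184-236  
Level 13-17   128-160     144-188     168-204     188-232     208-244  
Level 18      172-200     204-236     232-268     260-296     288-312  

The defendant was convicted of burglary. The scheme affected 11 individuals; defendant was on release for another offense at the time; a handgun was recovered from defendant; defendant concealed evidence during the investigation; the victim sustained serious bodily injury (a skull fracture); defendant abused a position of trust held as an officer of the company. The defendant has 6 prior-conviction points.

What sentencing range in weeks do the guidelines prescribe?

Base offense level for burglary: 6.
§2 applies: 6 + 2 = 8.
§4 applies: 8 + 4 = 12.
§5 applies: 12 + 3 = 15.
§6 applies: 15 + 2 = 17.
§7 applies: 17 + 2 = 19.
§8 applies (level before this adjustment is 19 ≥ 12, so +3): 19 + 3 = 22.
Level 22 exceeds the maximum of 18; capped at 18.
Final offense level: 18.
Criminal history: 6 prior points → Category 2 (4-7).
Level 18 falls in the 18 band.
Grid: Level 18 × Category 2 = 204-236 weeks.

204-236 weeks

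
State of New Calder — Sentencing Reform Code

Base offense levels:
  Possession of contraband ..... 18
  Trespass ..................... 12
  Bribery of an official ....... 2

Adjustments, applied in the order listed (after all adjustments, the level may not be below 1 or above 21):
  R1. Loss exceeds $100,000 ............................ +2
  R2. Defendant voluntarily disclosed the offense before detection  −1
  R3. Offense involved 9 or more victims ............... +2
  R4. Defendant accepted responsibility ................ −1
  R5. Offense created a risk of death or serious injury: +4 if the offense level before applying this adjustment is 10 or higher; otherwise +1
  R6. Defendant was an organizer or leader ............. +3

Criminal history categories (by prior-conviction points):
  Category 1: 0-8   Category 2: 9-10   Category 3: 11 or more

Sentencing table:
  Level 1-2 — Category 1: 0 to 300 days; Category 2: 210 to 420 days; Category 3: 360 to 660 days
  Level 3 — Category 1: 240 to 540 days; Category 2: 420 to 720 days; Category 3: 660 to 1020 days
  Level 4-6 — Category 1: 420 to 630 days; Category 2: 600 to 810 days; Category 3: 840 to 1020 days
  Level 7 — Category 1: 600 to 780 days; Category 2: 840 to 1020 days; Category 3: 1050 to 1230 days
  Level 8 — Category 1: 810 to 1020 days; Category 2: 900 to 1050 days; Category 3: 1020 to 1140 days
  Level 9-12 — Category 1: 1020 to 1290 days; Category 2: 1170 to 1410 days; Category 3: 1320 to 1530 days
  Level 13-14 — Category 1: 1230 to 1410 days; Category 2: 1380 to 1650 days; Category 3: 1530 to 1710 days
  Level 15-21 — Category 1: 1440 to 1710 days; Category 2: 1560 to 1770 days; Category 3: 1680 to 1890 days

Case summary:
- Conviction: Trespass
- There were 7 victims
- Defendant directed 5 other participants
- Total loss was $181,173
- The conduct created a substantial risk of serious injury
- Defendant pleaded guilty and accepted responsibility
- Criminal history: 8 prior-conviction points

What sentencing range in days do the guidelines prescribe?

1440-1710 days

Base offense level for trespass: 12.
R1 applies: 12 + 2 = 14.
R3 does not apply.
R4 applies: 14 − 1 = 13.
R5 applies (level before this adjustment is 13 ≥ 10, so +4): 13 + 4 = 17.
R6 applies: 17 + 3 = 20.
Final offense level: 20.
Criminal history: 8 prior points → Category 1 (0-8).
Level 20 falls in the 15-21 band.
Grid: Level 15-21 × Category 1 = 1440-1710 days.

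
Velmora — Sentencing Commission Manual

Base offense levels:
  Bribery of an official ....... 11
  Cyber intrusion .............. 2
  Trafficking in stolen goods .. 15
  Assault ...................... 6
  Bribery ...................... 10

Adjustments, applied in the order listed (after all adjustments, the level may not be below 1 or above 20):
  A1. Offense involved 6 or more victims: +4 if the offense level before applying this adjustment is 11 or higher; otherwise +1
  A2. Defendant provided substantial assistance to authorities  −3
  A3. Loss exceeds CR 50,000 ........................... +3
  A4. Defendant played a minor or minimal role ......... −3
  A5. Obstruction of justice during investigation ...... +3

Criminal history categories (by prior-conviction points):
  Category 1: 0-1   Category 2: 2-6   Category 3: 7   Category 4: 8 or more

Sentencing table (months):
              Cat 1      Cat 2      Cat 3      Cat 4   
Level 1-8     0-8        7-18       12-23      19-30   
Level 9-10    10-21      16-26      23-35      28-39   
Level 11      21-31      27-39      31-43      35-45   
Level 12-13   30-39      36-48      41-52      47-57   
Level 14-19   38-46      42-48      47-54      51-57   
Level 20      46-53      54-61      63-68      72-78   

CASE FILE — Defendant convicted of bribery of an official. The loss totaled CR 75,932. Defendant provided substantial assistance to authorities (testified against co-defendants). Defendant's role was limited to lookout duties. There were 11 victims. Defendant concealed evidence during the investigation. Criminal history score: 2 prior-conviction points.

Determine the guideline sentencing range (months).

Base offense level for bribery of an official: 11.
A1 applies (level before this adjustment is 11 ≥ 11, so +4): 11 + 4 = 15.
A2 applies: 15 − 3 = 12.
A3 applies: 12 + 3 = 15.
A4 applies: 15 − 3 = 12.
A5 applies: 12 + 3 = 15.
Final offense level: 15.
Criminal history: 2 prior points → Category 2 (2-6).
Level 15 falls in the 14-19 band.
Grid: Level 14-19 × Category 2 = 42-48 months.

42-48 months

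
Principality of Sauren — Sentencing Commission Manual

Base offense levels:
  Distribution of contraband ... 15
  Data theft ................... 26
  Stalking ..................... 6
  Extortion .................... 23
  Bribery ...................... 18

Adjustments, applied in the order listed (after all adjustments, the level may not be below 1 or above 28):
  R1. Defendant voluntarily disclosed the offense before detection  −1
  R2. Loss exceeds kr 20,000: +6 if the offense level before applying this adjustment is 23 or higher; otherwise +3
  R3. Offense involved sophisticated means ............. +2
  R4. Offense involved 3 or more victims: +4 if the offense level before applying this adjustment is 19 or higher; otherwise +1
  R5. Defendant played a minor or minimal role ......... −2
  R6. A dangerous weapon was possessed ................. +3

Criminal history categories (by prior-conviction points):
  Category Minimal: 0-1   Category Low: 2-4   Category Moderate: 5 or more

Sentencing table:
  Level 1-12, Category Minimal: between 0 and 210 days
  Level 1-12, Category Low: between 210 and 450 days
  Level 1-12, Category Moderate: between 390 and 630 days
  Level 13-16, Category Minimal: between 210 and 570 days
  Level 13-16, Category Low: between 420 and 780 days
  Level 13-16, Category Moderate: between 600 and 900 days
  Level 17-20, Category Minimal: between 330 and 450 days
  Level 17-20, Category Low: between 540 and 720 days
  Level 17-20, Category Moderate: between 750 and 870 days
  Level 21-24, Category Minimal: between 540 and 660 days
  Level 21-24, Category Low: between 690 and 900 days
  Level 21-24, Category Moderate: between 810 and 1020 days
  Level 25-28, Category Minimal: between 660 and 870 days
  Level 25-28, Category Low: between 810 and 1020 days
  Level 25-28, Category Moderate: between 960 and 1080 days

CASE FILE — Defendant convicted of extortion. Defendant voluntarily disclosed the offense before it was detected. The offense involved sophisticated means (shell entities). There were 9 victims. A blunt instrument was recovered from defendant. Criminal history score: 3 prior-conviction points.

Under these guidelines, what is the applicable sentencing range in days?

Base offense level for extortion: 23.
R1 applies: 23 − 1 = 22.
R3 applies: 22 + 2 = 24.
R4 applies (level before this adjustment is 24 ≥ 19, so +4): 24 + 4 = 28.
R6 applies: 28 + 3 = 31.
Level 31 exceeds the maximum of 28; capped at 28.
Final offense level: 28.
Criminal history: 3 prior points → Category Low (2-4).
Level 28 falls in the 25-28 band.
Grid: Level 25-28 × Category Low = 810-1020 days.

810-1020 days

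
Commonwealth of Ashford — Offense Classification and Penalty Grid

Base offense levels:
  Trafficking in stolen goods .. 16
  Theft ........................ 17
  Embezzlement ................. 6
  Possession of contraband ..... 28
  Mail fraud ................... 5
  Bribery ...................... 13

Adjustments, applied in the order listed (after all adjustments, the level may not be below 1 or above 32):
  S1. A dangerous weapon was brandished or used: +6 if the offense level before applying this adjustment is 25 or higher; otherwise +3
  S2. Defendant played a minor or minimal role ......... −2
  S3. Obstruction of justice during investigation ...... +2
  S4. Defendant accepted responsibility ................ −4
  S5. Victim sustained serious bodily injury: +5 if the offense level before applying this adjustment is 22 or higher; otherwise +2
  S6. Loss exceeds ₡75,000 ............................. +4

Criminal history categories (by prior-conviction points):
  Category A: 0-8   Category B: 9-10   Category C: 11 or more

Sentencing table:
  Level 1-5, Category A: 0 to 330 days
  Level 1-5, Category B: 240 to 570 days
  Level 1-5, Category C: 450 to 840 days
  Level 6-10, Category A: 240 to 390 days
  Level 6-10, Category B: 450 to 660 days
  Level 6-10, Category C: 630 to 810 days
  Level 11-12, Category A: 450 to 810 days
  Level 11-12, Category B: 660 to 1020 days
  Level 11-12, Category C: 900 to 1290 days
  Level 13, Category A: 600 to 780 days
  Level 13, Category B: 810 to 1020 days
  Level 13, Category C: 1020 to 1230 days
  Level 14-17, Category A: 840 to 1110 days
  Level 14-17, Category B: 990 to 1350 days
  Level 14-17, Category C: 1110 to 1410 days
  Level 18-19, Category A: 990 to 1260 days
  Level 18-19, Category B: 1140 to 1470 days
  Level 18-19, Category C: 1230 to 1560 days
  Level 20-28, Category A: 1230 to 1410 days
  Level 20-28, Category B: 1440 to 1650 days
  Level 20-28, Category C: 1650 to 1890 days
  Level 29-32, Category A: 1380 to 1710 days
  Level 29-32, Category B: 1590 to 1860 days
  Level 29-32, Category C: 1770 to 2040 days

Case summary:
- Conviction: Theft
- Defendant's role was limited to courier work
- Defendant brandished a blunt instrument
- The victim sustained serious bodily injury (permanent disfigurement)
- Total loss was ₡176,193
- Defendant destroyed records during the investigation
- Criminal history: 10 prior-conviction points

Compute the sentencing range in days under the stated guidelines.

1440-1650 days

Base offense level for theft: 17.
S1 applies (level before this adjustment is 17 < 25, so +3): 17 + 3 = 20.
S2 applies: 20 − 2 = 18.
S3 applies: 18 + 2 = 20.
S5 applies (level before this adjustment is 20 < 22, so +2): 20 + 2 = 22.
S6 applies: 22 + 4 = 26.
Final offense level: 26.
Criminal history: 10 prior points → Category B (9-10).
Level 26 falls in the 20-28 band.
Grid: Level 20-28 × Category B = 1440-1650 days.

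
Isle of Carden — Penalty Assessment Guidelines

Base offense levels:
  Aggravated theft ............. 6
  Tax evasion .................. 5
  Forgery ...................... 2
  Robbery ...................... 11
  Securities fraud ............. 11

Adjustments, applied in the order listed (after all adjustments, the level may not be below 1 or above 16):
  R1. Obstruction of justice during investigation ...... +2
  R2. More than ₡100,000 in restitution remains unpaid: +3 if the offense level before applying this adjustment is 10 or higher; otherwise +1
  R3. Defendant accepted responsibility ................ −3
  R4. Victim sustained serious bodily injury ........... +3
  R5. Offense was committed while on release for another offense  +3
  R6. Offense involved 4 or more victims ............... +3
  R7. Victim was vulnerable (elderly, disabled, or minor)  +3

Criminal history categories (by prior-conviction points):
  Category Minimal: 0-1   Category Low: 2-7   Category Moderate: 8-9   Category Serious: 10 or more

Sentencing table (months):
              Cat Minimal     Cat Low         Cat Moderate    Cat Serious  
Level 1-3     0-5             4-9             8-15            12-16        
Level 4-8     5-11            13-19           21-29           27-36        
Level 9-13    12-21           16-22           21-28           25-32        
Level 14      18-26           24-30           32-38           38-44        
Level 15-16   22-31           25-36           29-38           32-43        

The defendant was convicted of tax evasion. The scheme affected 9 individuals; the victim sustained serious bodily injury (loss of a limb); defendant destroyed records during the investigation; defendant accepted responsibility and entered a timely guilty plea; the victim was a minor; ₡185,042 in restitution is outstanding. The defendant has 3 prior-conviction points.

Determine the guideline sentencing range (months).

Base offense level for tax evasion: 5.
R1 applies: 5 + 2 = 7.
R2 applies (level before this adjustment is 7 < 10, so +1): 7 + 1 = 8.
R3 applies: 8 − 3 = 5.
R4 applies: 5 + 3 = 8.
R5 does not apply.
R6 applies: 8 + 3 = 11.
R7 applies: 11 + 3 = 14.
Final offense level: 14.
Criminal history: 3 prior points → Category Low (2-7).
Level 14 falls in the 14 band.
Grid: Level 14 × Category Low = 24-30 months.

24-30 months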